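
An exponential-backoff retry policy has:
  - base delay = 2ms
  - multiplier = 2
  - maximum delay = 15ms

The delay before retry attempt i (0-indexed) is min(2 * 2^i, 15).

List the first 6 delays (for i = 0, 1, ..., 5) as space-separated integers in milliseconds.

Computing each delay:
  i=0: min(2*2^0, 15) = 2
  i=1: min(2*2^1, 15) = 4
  i=2: min(2*2^2, 15) = 8
  i=3: min(2*2^3, 15) = 15
  i=4: min(2*2^4, 15) = 15
  i=5: min(2*2^5, 15) = 15

Answer: 2 4 8 15 15 15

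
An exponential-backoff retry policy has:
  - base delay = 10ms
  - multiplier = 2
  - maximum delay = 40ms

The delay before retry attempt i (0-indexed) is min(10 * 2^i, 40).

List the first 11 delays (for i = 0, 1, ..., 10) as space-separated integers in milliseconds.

Answer: 10 20 40 40 40 40 40 40 40 40 40

Derivation:
Computing each delay:
  i=0: min(10*2^0, 40) = 10
  i=1: min(10*2^1, 40) = 20
  i=2: min(10*2^2, 40) = 40
  i=3: min(10*2^3, 40) = 40
  i=4: min(10*2^4, 40) = 40
  i=5: min(10*2^5, 40) = 40
  i=6: min(10*2^6, 40) = 40
  i=7: min(10*2^7, 40) = 40
  i=8: min(10*2^8, 40) = 40
  i=9: min(10*2^9, 40) = 40
  i=10: min(10*2^10, 40) = 40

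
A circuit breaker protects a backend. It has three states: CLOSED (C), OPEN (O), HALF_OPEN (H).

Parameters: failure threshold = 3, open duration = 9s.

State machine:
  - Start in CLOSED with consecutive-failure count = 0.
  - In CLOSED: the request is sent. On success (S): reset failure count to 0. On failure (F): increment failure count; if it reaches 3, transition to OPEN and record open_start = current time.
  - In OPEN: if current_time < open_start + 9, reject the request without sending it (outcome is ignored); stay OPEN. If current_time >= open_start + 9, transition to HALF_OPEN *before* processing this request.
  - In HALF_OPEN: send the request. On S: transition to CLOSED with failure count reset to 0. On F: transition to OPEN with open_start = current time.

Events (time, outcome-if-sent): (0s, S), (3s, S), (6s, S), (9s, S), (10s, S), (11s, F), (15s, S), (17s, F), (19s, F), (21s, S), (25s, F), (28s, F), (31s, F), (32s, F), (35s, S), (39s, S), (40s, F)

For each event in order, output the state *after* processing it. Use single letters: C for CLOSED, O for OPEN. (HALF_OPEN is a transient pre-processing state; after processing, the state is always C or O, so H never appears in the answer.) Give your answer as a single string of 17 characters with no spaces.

Answer: CCCCCCCCCCCCOOOOO

Derivation:
State after each event:
  event#1 t=0s outcome=S: state=CLOSED
  event#2 t=3s outcome=S: state=CLOSED
  event#3 t=6s outcome=S: state=CLOSED
  event#4 t=9s outcome=S: state=CLOSED
  event#5 t=10s outcome=S: state=CLOSED
  event#6 t=11s outcome=F: state=CLOSED
  event#7 t=15s outcome=S: state=CLOSED
  event#8 t=17s outcome=F: state=CLOSED
  event#9 t=19s outcome=F: state=CLOSED
  event#10 t=21s outcome=S: state=CLOSED
  event#11 t=25s outcome=F: state=CLOSED
  event#12 t=28s outcome=F: state=CLOSED
  event#13 t=31s outcome=F: state=OPEN
  event#14 t=32s outcome=F: state=OPEN
  event#15 t=35s outcome=S: state=OPEN
  event#16 t=39s outcome=S: state=OPEN
  event#17 t=40s outcome=F: state=OPEN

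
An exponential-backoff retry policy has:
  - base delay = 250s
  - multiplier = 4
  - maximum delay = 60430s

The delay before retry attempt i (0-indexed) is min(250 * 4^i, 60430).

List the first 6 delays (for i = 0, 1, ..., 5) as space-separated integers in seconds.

Computing each delay:
  i=0: min(250*4^0, 60430) = 250
  i=1: min(250*4^1, 60430) = 1000
  i=2: min(250*4^2, 60430) = 4000
  i=3: min(250*4^3, 60430) = 16000
  i=4: min(250*4^4, 60430) = 60430
  i=5: min(250*4^5, 60430) = 60430

Answer: 250 1000 4000 16000 60430 60430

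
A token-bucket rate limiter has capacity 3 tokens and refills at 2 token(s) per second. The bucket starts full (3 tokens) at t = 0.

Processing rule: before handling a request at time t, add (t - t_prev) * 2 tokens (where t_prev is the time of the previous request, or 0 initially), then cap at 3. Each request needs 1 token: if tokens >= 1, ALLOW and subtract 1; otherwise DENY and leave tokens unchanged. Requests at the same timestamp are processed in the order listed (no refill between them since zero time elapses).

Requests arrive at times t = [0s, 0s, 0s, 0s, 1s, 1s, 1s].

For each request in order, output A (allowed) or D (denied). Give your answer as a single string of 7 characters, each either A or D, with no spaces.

Simulating step by step:
  req#1 t=0s: ALLOW
  req#2 t=0s: ALLOW
  req#3 t=0s: ALLOW
  req#4 t=0s: DENY
  req#5 t=1s: ALLOW
  req#6 t=1s: ALLOW
  req#7 t=1s: DENY

Answer: AAADAAD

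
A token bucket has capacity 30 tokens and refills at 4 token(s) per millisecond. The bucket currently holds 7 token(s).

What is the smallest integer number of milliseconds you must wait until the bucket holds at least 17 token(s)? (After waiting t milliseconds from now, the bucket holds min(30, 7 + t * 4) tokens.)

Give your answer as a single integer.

Answer: 3

Derivation:
Need 7 + t * 4 >= 17, so t >= 10/4.
Smallest integer t = ceil(10/4) = 3.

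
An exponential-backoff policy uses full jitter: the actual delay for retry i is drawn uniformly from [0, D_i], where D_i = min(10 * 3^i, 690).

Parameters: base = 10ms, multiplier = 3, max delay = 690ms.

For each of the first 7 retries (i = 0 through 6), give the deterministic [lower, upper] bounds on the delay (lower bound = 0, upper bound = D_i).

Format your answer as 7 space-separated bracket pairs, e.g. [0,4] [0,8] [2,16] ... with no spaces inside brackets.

Computing bounds per retry:
  i=0: D_i=min(10*3^0,690)=10, bounds=[0,10]
  i=1: D_i=min(10*3^1,690)=30, bounds=[0,30]
  i=2: D_i=min(10*3^2,690)=90, bounds=[0,90]
  i=3: D_i=min(10*3^3,690)=270, bounds=[0,270]
  i=4: D_i=min(10*3^4,690)=690, bounds=[0,690]
  i=5: D_i=min(10*3^5,690)=690, bounds=[0,690]
  i=6: D_i=min(10*3^6,690)=690, bounds=[0,690]

Answer: [0,10] [0,30] [0,90] [0,270] [0,690] [0,690] [0,690]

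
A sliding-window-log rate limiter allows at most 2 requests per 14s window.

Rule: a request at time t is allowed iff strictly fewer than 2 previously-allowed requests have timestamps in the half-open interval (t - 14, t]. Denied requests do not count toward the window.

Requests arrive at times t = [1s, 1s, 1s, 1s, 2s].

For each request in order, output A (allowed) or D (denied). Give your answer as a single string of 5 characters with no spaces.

Tracking allowed requests in the window:
  req#1 t=1s: ALLOW
  req#2 t=1s: ALLOW
  req#3 t=1s: DENY
  req#4 t=1s: DENY
  req#5 t=2s: DENY

Answer: AADDD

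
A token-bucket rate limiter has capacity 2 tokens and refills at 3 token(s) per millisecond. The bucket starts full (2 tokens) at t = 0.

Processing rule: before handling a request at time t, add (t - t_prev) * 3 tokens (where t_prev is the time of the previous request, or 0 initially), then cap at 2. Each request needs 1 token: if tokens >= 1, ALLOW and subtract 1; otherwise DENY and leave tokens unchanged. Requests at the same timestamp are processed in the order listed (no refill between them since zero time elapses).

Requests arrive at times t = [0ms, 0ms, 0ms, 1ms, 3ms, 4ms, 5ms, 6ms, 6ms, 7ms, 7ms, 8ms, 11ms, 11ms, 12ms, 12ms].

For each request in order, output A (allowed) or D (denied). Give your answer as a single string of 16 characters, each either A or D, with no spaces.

Simulating step by step:
  req#1 t=0ms: ALLOW
  req#2 t=0ms: ALLOW
  req#3 t=0ms: DENY
  req#4 t=1ms: ALLOW
  req#5 t=3ms: ALLOW
  req#6 t=4ms: ALLOW
  req#7 t=5ms: ALLOW
  req#8 t=6ms: ALLOW
  req#9 t=6ms: ALLOW
  req#10 t=7ms: ALLOW
  req#11 t=7ms: ALLOW
  req#12 t=8ms: ALLOW
  req#13 t=11ms: ALLOW
  req#14 t=11ms: ALLOW
  req#15 t=12ms: ALLOW
  req#16 t=12ms: ALLOW

Answer: AADAAAAAAAAAAAAA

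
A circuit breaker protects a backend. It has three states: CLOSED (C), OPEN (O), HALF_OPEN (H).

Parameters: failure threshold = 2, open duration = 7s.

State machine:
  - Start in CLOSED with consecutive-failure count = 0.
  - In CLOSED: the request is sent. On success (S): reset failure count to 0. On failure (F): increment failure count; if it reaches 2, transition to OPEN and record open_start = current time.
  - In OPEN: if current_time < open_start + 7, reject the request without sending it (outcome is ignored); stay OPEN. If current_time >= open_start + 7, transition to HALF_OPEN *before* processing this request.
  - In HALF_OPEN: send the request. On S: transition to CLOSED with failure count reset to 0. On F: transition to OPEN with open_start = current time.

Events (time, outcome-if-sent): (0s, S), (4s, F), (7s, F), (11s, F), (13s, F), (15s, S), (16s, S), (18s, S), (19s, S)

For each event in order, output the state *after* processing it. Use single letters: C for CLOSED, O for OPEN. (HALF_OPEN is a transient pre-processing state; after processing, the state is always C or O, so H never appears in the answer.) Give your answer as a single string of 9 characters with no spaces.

Answer: CCOOOCCCC

Derivation:
State after each event:
  event#1 t=0s outcome=S: state=CLOSED
  event#2 t=4s outcome=F: state=CLOSED
  event#3 t=7s outcome=F: state=OPEN
  event#4 t=11s outcome=F: state=OPEN
  event#5 t=13s outcome=F: state=OPEN
  event#6 t=15s outcome=S: state=CLOSED
  event#7 t=16s outcome=S: state=CLOSED
  event#8 t=18s outcome=S: state=CLOSED
  event#9 t=19s outcome=S: state=CLOSED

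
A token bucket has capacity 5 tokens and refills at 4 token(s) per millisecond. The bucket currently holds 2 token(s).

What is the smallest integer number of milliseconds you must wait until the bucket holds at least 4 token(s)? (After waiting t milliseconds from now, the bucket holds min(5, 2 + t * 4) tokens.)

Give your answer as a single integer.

Need 2 + t * 4 >= 4, so t >= 2/4.
Smallest integer t = ceil(2/4) = 1.

Answer: 1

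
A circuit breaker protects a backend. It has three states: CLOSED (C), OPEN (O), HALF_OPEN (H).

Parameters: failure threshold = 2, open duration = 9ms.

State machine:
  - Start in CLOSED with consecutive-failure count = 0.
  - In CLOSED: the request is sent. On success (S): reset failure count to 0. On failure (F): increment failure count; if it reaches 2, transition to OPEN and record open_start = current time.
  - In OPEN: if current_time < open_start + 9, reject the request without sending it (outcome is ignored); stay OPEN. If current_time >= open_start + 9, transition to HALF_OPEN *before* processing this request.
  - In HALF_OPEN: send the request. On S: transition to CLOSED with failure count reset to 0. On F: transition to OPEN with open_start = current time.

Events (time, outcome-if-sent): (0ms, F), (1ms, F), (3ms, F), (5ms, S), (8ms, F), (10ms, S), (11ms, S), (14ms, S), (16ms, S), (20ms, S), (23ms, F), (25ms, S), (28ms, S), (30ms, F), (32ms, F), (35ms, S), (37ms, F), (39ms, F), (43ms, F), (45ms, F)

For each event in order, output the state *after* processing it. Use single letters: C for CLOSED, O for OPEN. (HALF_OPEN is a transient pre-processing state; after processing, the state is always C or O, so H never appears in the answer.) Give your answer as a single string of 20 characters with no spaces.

State after each event:
  event#1 t=0ms outcome=F: state=CLOSED
  event#2 t=1ms outcome=F: state=OPEN
  event#3 t=3ms outcome=F: state=OPEN
  event#4 t=5ms outcome=S: state=OPEN
  event#5 t=8ms outcome=F: state=OPEN
  event#6 t=10ms outcome=S: state=CLOSED
  event#7 t=11ms outcome=S: state=CLOSED
  event#8 t=14ms outcome=S: state=CLOSED
  event#9 t=16ms outcome=S: state=CLOSED
  event#10 t=20ms outcome=S: state=CLOSED
  event#11 t=23ms outcome=F: state=CLOSED
  event#12 t=25ms outcome=S: state=CLOSED
  event#13 t=28ms outcome=S: state=CLOSED
  event#14 t=30ms outcome=F: state=CLOSED
  event#15 t=32ms outcome=F: state=OPEN
  event#16 t=35ms outcome=S: state=OPEN
  event#17 t=37ms outcome=F: state=OPEN
  event#18 t=39ms outcome=F: state=OPEN
  event#19 t=43ms outcome=F: state=OPEN
  event#20 t=45ms outcome=F: state=OPEN

Answer: COOOOCCCCCCCCCOOOOOO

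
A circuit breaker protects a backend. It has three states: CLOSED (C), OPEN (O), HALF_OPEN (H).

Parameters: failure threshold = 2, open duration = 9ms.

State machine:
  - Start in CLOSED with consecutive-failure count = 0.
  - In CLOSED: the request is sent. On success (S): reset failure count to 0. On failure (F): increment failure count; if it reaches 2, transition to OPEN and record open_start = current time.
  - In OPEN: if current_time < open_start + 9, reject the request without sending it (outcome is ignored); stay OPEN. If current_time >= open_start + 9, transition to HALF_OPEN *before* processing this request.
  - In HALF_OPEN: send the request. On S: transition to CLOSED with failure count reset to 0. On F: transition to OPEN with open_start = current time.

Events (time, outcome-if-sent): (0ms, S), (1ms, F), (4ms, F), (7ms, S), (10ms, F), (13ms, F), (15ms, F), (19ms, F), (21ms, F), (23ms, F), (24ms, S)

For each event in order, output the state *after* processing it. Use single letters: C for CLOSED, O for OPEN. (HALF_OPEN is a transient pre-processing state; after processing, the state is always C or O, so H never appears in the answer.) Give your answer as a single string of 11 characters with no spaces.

State after each event:
  event#1 t=0ms outcome=S: state=CLOSED
  event#2 t=1ms outcome=F: state=CLOSED
  event#3 t=4ms outcome=F: state=OPEN
  event#4 t=7ms outcome=S: state=OPEN
  event#5 t=10ms outcome=F: state=OPEN
  event#6 t=13ms outcome=F: state=OPEN
  event#7 t=15ms outcome=F: state=OPEN
  event#8 t=19ms outcome=F: state=OPEN
  event#9 t=21ms outcome=F: state=OPEN
  event#10 t=23ms outcome=F: state=OPEN
  event#11 t=24ms outcome=S: state=OPEN

Answer: CCOOOOOOOOO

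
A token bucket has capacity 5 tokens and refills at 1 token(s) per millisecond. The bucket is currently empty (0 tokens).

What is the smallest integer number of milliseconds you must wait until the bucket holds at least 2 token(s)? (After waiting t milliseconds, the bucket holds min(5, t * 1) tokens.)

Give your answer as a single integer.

Need t * 1 >= 2, so t >= 2/1.
Smallest integer t = ceil(2/1) = 2.

Answer: 2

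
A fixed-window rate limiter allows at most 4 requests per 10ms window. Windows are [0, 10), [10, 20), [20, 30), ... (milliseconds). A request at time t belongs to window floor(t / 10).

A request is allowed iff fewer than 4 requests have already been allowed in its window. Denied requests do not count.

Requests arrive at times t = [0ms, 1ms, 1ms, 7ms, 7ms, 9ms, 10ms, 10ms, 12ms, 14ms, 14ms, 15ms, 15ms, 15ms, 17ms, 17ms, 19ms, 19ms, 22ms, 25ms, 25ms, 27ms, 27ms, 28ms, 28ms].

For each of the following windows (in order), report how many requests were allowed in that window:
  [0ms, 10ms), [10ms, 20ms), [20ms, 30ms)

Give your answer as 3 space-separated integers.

Answer: 4 4 4

Derivation:
Processing requests:
  req#1 t=0ms (window 0): ALLOW
  req#2 t=1ms (window 0): ALLOW
  req#3 t=1ms (window 0): ALLOW
  req#4 t=7ms (window 0): ALLOW
  req#5 t=7ms (window 0): DENY
  req#6 t=9ms (window 0): DENY
  req#7 t=10ms (window 1): ALLOW
  req#8 t=10ms (window 1): ALLOW
  req#9 t=12ms (window 1): ALLOW
  req#10 t=14ms (window 1): ALLOW
  req#11 t=14ms (window 1): DENY
  req#12 t=15ms (window 1): DENY
  req#13 t=15ms (window 1): DENY
  req#14 t=15ms (window 1): DENY
  req#15 t=17ms (window 1): DENY
  req#16 t=17ms (window 1): DENY
  req#17 t=19ms (window 1): DENY
  req#18 t=19ms (window 1): DENY
  req#19 t=22ms (window 2): ALLOW
  req#20 t=25ms (window 2): ALLOW
  req#21 t=25ms (window 2): ALLOW
  req#22 t=27ms (window 2): ALLOW
  req#23 t=27ms (window 2): DENY
  req#24 t=28ms (window 2): DENY
  req#25 t=28ms (window 2): DENY

Allowed counts by window: 4 4 4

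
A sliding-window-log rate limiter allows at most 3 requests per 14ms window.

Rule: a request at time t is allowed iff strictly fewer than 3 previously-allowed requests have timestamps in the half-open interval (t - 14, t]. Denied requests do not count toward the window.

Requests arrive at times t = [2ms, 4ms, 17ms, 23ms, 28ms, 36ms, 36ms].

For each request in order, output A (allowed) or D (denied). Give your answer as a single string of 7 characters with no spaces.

Tracking allowed requests in the window:
  req#1 t=2ms: ALLOW
  req#2 t=4ms: ALLOW
  req#3 t=17ms: ALLOW
  req#4 t=23ms: ALLOW
  req#5 t=28ms: ALLOW
  req#6 t=36ms: ALLOW
  req#7 t=36ms: DENY

Answer: AAAAAAD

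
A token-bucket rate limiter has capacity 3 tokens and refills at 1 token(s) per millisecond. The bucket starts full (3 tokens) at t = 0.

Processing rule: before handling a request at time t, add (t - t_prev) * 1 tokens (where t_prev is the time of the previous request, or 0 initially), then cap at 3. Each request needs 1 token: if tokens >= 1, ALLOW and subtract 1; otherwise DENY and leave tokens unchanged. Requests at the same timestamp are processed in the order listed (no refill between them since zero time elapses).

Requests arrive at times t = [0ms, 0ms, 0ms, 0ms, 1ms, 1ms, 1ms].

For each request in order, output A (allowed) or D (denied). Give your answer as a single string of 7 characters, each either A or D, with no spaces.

Simulating step by step:
  req#1 t=0ms: ALLOW
  req#2 t=0ms: ALLOW
  req#3 t=0ms: ALLOW
  req#4 t=0ms: DENY
  req#5 t=1ms: ALLOW
  req#6 t=1ms: DENY
  req#7 t=1ms: DENY

Answer: AAADADD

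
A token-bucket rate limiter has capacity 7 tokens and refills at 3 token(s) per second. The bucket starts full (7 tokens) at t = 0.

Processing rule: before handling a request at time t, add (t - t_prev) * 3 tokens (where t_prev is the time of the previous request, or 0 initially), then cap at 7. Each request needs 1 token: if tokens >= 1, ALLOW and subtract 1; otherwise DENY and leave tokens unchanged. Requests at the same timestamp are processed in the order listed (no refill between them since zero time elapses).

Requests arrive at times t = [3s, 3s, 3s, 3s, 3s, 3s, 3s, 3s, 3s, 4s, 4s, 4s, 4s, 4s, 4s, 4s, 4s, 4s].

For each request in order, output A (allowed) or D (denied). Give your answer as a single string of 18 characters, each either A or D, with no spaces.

Answer: AAAAAAADDAAADDDDDD

Derivation:
Simulating step by step:
  req#1 t=3s: ALLOW
  req#2 t=3s: ALLOW
  req#3 t=3s: ALLOW
  req#4 t=3s: ALLOW
  req#5 t=3s: ALLOW
  req#6 t=3s: ALLOW
  req#7 t=3s: ALLOW
  req#8 t=3s: DENY
  req#9 t=3s: DENY
  req#10 t=4s: ALLOW
  req#11 t=4s: ALLOW
  req#12 t=4s: ALLOW
  req#13 t=4s: DENY
  req#14 t=4s: DENY
  req#15 t=4s: DENY
  req#16 t=4s: DENY
  req#17 t=4s: DENY
  req#18 t=4s: DENY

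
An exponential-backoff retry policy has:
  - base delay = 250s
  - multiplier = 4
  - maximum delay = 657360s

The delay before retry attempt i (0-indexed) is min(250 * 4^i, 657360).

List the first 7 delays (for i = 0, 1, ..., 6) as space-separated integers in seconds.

Computing each delay:
  i=0: min(250*4^0, 657360) = 250
  i=1: min(250*4^1, 657360) = 1000
  i=2: min(250*4^2, 657360) = 4000
  i=3: min(250*4^3, 657360) = 16000
  i=4: min(250*4^4, 657360) = 64000
  i=5: min(250*4^5, 657360) = 256000
  i=6: min(250*4^6, 657360) = 657360

Answer: 250 1000 4000 16000 64000 256000 657360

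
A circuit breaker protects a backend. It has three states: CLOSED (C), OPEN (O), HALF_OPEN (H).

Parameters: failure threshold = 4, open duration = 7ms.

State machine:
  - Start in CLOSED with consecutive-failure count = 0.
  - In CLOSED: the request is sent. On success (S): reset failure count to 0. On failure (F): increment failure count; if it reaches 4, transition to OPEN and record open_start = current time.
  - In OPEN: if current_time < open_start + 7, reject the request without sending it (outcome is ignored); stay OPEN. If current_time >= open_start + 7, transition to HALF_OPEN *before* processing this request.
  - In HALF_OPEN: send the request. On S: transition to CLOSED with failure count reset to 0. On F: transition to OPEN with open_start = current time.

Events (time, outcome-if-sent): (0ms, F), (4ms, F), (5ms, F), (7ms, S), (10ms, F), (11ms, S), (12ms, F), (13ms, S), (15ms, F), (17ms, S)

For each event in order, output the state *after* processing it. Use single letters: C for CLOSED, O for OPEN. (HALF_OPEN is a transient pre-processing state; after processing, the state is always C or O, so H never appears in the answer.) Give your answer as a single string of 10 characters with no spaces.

Answer: CCCCCCCCCC

Derivation:
State after each event:
  event#1 t=0ms outcome=F: state=CLOSED
  event#2 t=4ms outcome=F: state=CLOSED
  event#3 t=5ms outcome=F: state=CLOSED
  event#4 t=7ms outcome=S: state=CLOSED
  event#5 t=10ms outcome=F: state=CLOSED
  event#6 t=11ms outcome=S: state=CLOSED
  event#7 t=12ms outcome=F: state=CLOSED
  event#8 t=13ms outcome=S: state=CLOSED
  event#9 t=15ms outcome=F: state=CLOSED
  event#10 t=17ms outcome=S: state=CLOSED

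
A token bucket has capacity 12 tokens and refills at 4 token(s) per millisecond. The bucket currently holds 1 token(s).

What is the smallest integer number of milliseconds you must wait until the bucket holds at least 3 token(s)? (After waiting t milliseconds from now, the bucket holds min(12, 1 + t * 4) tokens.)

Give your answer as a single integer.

Need 1 + t * 4 >= 3, so t >= 2/4.
Smallest integer t = ceil(2/4) = 1.

Answer: 1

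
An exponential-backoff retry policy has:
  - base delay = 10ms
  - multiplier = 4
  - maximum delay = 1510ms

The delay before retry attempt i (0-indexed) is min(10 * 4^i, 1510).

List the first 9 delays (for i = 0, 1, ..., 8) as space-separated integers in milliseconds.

Answer: 10 40 160 640 1510 1510 1510 1510 1510

Derivation:
Computing each delay:
  i=0: min(10*4^0, 1510) = 10
  i=1: min(10*4^1, 1510) = 40
  i=2: min(10*4^2, 1510) = 160
  i=3: min(10*4^3, 1510) = 640
  i=4: min(10*4^4, 1510) = 1510
  i=5: min(10*4^5, 1510) = 1510
  i=6: min(10*4^6, 1510) = 1510
  i=7: min(10*4^7, 1510) = 1510
  i=8: min(10*4^8, 1510) = 1510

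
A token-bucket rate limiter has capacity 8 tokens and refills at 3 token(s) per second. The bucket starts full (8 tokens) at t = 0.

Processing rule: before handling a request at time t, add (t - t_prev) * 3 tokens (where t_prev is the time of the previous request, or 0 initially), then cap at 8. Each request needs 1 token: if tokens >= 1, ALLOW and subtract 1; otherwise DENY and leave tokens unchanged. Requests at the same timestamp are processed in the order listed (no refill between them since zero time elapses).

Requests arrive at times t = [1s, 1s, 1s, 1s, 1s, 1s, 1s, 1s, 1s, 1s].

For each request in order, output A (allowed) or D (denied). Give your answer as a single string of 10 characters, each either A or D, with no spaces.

Answer: AAAAAAAADD

Derivation:
Simulating step by step:
  req#1 t=1s: ALLOW
  req#2 t=1s: ALLOW
  req#3 t=1s: ALLOW
  req#4 t=1s: ALLOW
  req#5 t=1s: ALLOW
  req#6 t=1s: ALLOW
  req#7 t=1s: ALLOW
  req#8 t=1s: ALLOW
  req#9 t=1s: DENY
  req#10 t=1s: DENY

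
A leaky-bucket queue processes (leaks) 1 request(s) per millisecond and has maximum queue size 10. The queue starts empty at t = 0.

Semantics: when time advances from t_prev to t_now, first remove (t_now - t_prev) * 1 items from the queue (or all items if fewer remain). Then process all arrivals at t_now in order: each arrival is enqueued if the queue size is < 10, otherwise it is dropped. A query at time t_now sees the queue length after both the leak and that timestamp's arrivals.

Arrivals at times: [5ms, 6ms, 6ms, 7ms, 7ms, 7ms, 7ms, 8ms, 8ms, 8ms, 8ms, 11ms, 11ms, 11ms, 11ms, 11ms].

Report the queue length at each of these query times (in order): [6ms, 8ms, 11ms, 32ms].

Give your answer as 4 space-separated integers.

Queue lengths at query times:
  query t=6ms: backlog = 2
  query t=8ms: backlog = 8
  query t=11ms: backlog = 10
  query t=32ms: backlog = 0

Answer: 2 8 10 0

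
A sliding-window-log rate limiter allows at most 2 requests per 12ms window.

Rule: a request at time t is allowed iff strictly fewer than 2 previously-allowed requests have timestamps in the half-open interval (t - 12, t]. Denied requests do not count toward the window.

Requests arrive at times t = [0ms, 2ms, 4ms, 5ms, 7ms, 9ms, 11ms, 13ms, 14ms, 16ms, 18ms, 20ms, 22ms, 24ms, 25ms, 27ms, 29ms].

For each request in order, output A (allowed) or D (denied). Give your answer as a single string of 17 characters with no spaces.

Answer: AADDDDDAADDDDDAAD

Derivation:
Tracking allowed requests in the window:
  req#1 t=0ms: ALLOW
  req#2 t=2ms: ALLOW
  req#3 t=4ms: DENY
  req#4 t=5ms: DENY
  req#5 t=7ms: DENY
  req#6 t=9ms: DENY
  req#7 t=11ms: DENY
  req#8 t=13ms: ALLOW
  req#9 t=14ms: ALLOW
  req#10 t=16ms: DENY
  req#11 t=18ms: DENY
  req#12 t=20ms: DENY
  req#13 t=22ms: DENY
  req#14 t=24ms: DENY
  req#15 t=25ms: ALLOW
  req#16 t=27ms: ALLOW
  req#17 t=29ms: DENY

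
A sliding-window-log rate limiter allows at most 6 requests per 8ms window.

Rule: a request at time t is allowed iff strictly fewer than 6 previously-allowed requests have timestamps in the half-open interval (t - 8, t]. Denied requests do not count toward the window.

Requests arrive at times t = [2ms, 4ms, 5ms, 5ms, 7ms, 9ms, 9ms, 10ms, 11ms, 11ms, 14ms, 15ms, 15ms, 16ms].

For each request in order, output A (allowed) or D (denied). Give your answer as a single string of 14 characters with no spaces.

Tracking allowed requests in the window:
  req#1 t=2ms: ALLOW
  req#2 t=4ms: ALLOW
  req#3 t=5ms: ALLOW
  req#4 t=5ms: ALLOW
  req#5 t=7ms: ALLOW
  req#6 t=9ms: ALLOW
  req#7 t=9ms: DENY
  req#8 t=10ms: ALLOW
  req#9 t=11ms: DENY
  req#10 t=11ms: DENY
  req#11 t=14ms: ALLOW
  req#12 t=15ms: ALLOW
  req#13 t=15ms: ALLOW
  req#14 t=16ms: ALLOW

Answer: AAAAAADADDAAAA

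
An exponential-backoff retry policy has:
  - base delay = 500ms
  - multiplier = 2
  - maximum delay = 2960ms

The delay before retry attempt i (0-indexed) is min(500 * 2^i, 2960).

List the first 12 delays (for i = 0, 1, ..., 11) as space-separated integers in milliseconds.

Computing each delay:
  i=0: min(500*2^0, 2960) = 500
  i=1: min(500*2^1, 2960) = 1000
  i=2: min(500*2^2, 2960) = 2000
  i=3: min(500*2^3, 2960) = 2960
  i=4: min(500*2^4, 2960) = 2960
  i=5: min(500*2^5, 2960) = 2960
  i=6: min(500*2^6, 2960) = 2960
  i=7: min(500*2^7, 2960) = 2960
  i=8: min(500*2^8, 2960) = 2960
  i=9: min(500*2^9, 2960) = 2960
  i=10: min(500*2^10, 2960) = 2960
  i=11: min(500*2^11, 2960) = 2960

Answer: 500 1000 2000 2960 2960 2960 2960 2960 2960 2960 2960 2960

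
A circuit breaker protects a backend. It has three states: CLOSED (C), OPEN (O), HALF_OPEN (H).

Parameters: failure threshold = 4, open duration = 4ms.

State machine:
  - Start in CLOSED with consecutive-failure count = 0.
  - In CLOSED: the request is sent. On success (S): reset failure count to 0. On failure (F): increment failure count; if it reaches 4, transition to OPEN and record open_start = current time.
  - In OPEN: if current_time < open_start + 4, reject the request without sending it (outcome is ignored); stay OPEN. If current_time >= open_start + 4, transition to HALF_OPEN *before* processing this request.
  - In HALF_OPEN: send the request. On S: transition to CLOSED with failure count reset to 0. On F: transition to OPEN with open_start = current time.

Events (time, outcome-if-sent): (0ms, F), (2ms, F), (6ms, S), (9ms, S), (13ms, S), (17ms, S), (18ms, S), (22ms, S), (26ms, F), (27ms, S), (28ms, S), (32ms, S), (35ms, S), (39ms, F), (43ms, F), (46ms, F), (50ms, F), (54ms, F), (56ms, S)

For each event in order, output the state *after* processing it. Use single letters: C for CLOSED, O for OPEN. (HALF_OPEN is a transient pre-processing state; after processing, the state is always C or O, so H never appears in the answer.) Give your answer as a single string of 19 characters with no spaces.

Answer: CCCCCCCCCCCCCCCCOOO

Derivation:
State after each event:
  event#1 t=0ms outcome=F: state=CLOSED
  event#2 t=2ms outcome=F: state=CLOSED
  event#3 t=6ms outcome=S: state=CLOSED
  event#4 t=9ms outcome=S: state=CLOSED
  event#5 t=13ms outcome=S: state=CLOSED
  event#6 t=17ms outcome=S: state=CLOSED
  event#7 t=18ms outcome=S: state=CLOSED
  event#8 t=22ms outcome=S: state=CLOSED
  event#9 t=26ms outcome=F: state=CLOSED
  event#10 t=27ms outcome=S: state=CLOSED
  event#11 t=28ms outcome=S: state=CLOSED
  event#12 t=32ms outcome=S: state=CLOSED
  event#13 t=35ms outcome=S: state=CLOSED
  event#14 t=39ms outcome=F: state=CLOSED
  event#15 t=43ms outcome=F: state=CLOSED
  event#16 t=46ms outcome=F: state=CLOSED
  event#17 t=50ms outcome=F: state=OPEN
  event#18 t=54ms outcome=F: state=OPEN
  event#19 t=56ms outcome=S: state=OPEN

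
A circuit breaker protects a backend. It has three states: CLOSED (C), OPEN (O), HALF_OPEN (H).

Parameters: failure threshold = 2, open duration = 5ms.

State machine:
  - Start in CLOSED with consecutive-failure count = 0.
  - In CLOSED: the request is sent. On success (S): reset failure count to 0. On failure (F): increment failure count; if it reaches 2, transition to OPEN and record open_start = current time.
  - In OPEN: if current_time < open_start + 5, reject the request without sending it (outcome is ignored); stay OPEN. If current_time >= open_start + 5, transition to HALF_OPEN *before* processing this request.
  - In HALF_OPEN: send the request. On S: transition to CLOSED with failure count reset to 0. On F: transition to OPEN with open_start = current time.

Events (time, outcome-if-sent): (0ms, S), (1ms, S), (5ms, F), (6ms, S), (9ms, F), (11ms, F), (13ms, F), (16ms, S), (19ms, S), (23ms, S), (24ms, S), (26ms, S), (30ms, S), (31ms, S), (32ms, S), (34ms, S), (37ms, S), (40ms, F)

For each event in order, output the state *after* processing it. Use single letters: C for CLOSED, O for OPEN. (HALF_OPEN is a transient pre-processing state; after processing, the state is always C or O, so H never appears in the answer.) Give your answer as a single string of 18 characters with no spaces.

Answer: CCCCCOOCCCCCCCCCCC

Derivation:
State after each event:
  event#1 t=0ms outcome=S: state=CLOSED
  event#2 t=1ms outcome=S: state=CLOSED
  event#3 t=5ms outcome=F: state=CLOSED
  event#4 t=6ms outcome=S: state=CLOSED
  event#5 t=9ms outcome=F: state=CLOSED
  event#6 t=11ms outcome=F: state=OPEN
  event#7 t=13ms outcome=F: state=OPEN
  event#8 t=16ms outcome=S: state=CLOSED
  event#9 t=19ms outcome=S: state=CLOSED
  event#10 t=23ms outcome=S: state=CLOSED
  event#11 t=24ms outcome=S: state=CLOSED
  event#12 t=26ms outcome=S: state=CLOSED
  event#13 t=30ms outcome=S: state=CLOSED
  event#14 t=31ms outcome=S: state=CLOSED
  event#15 t=32ms outcome=S: state=CLOSED
  event#16 t=34ms outcome=S: state=CLOSED
  event#17 t=37ms outcome=S: state=CLOSED
  event#18 t=40ms outcome=F: state=CLOSED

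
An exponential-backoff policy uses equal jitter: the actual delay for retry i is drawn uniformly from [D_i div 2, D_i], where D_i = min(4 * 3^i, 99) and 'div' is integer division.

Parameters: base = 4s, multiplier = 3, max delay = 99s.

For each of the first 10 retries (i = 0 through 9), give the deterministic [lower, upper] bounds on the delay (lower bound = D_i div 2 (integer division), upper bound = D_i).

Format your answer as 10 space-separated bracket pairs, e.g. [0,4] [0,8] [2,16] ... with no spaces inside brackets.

Computing bounds per retry:
  i=0: D_i=min(4*3^0,99)=4, bounds=[2,4]
  i=1: D_i=min(4*3^1,99)=12, bounds=[6,12]
  i=2: D_i=min(4*3^2,99)=36, bounds=[18,36]
  i=3: D_i=min(4*3^3,99)=99, bounds=[49,99]
  i=4: D_i=min(4*3^4,99)=99, bounds=[49,99]
  i=5: D_i=min(4*3^5,99)=99, bounds=[49,99]
  i=6: D_i=min(4*3^6,99)=99, bounds=[49,99]
  i=7: D_i=min(4*3^7,99)=99, bounds=[49,99]
  i=8: D_i=min(4*3^8,99)=99, bounds=[49,99]
  i=9: D_i=min(4*3^9,99)=99, bounds=[49,99]

Answer: [2,4] [6,12] [18,36] [49,99] [49,99] [49,99] [49,99] [49,99] [49,99] [49,99]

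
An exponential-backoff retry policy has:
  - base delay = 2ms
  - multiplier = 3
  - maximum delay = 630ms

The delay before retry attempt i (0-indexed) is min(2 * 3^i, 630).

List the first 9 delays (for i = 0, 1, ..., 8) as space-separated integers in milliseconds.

Answer: 2 6 18 54 162 486 630 630 630

Derivation:
Computing each delay:
  i=0: min(2*3^0, 630) = 2
  i=1: min(2*3^1, 630) = 6
  i=2: min(2*3^2, 630) = 18
  i=3: min(2*3^3, 630) = 54
  i=4: min(2*3^4, 630) = 162
  i=5: min(2*3^5, 630) = 486
  i=6: min(2*3^6, 630) = 630
  i=7: min(2*3^7, 630) = 630
  i=8: min(2*3^8, 630) = 630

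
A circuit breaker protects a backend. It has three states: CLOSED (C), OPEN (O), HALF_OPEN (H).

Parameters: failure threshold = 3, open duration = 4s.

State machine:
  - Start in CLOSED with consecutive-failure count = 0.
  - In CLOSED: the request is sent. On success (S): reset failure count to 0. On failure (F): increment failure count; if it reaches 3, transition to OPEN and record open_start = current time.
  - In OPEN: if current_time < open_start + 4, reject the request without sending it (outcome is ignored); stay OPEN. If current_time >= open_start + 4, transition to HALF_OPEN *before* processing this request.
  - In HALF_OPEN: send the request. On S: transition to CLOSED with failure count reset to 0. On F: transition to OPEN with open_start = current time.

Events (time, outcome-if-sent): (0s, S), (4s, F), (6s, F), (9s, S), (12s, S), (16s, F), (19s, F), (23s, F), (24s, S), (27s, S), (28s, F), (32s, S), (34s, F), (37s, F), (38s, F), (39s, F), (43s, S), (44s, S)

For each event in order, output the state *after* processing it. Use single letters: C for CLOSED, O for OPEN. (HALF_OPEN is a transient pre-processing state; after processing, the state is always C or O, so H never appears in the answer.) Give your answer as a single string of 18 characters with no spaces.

Answer: CCCCCCCOOCCCCCOOCC

Derivation:
State after each event:
  event#1 t=0s outcome=S: state=CLOSED
  event#2 t=4s outcome=F: state=CLOSED
  event#3 t=6s outcome=F: state=CLOSED
  event#4 t=9s outcome=S: state=CLOSED
  event#5 t=12s outcome=S: state=CLOSED
  event#6 t=16s outcome=F: state=CLOSED
  event#7 t=19s outcome=F: state=CLOSED
  event#8 t=23s outcome=F: state=OPEN
  event#9 t=24s outcome=S: state=OPEN
  event#10 t=27s outcome=S: state=CLOSED
  event#11 t=28s outcome=F: state=CLOSED
  event#12 t=32s outcome=S: state=CLOSED
  event#13 t=34s outcome=F: state=CLOSED
  event#14 t=37s outcome=F: state=CLOSED
  event#15 t=38s outcome=F: state=OPEN
  event#16 t=39s outcome=F: state=OPEN
  event#17 t=43s outcome=S: state=CLOSED
  event#18 t=44s outcome=S: state=CLOSED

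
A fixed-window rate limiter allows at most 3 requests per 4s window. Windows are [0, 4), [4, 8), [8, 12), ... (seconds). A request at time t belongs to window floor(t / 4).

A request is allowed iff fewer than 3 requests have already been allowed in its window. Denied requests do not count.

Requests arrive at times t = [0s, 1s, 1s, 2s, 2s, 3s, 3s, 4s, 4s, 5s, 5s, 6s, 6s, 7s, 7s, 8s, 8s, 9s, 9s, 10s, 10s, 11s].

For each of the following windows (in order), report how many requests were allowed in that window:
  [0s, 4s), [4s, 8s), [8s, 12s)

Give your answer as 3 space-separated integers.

Processing requests:
  req#1 t=0s (window 0): ALLOW
  req#2 t=1s (window 0): ALLOW
  req#3 t=1s (window 0): ALLOW
  req#4 t=2s (window 0): DENY
  req#5 t=2s (window 0): DENY
  req#6 t=3s (window 0): DENY
  req#7 t=3s (window 0): DENY
  req#8 t=4s (window 1): ALLOW
  req#9 t=4s (window 1): ALLOW
  req#10 t=5s (window 1): ALLOW
  req#11 t=5s (window 1): DENY
  req#12 t=6s (window 1): DENY
  req#13 t=6s (window 1): DENY
  req#14 t=7s (window 1): DENY
  req#15 t=7s (window 1): DENY
  req#16 t=8s (window 2): ALLOW
  req#17 t=8s (window 2): ALLOW
  req#18 t=9s (window 2): ALLOW
  req#19 t=9s (window 2): DENY
  req#20 t=10s (window 2): DENY
  req#21 t=10s (window 2): DENY
  req#22 t=11s (window 2): DENY

Allowed counts by window: 3 3 3

Answer: 3 3 3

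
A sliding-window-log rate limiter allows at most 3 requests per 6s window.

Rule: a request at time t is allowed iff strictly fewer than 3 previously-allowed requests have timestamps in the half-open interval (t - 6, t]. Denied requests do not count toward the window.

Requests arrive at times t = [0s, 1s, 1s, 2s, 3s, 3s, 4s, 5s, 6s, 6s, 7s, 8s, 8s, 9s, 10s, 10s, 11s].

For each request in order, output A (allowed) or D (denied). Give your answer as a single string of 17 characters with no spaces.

Tracking allowed requests in the window:
  req#1 t=0s: ALLOW
  req#2 t=1s: ALLOW
  req#3 t=1s: ALLOW
  req#4 t=2s: DENY
  req#5 t=3s: DENY
  req#6 t=3s: DENY
  req#7 t=4s: DENY
  req#8 t=5s: DENY
  req#9 t=6s: ALLOW
  req#10 t=6s: DENY
  req#11 t=7s: ALLOW
  req#12 t=8s: ALLOW
  req#13 t=8s: DENY
  req#14 t=9s: DENY
  req#15 t=10s: DENY
  req#16 t=10s: DENY
  req#17 t=11s: DENY

Answer: AAADDDDDADAADDDDD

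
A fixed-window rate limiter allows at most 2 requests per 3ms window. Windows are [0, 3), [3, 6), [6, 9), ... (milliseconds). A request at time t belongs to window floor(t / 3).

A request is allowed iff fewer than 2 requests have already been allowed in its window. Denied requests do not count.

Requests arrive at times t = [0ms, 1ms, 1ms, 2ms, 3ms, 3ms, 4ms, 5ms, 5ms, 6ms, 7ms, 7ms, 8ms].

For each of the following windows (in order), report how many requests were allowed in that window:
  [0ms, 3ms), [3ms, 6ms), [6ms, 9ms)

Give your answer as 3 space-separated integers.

Answer: 2 2 2

Derivation:
Processing requests:
  req#1 t=0ms (window 0): ALLOW
  req#2 t=1ms (window 0): ALLOW
  req#3 t=1ms (window 0): DENY
  req#4 t=2ms (window 0): DENY
  req#5 t=3ms (window 1): ALLOW
  req#6 t=3ms (window 1): ALLOW
  req#7 t=4ms (window 1): DENY
  req#8 t=5ms (window 1): DENY
  req#9 t=5ms (window 1): DENY
  req#10 t=6ms (window 2): ALLOW
  req#11 t=7ms (window 2): ALLOW
  req#12 t=7ms (window 2): DENY
  req#13 t=8ms (window 2): DENY

Allowed counts by window: 2 2 2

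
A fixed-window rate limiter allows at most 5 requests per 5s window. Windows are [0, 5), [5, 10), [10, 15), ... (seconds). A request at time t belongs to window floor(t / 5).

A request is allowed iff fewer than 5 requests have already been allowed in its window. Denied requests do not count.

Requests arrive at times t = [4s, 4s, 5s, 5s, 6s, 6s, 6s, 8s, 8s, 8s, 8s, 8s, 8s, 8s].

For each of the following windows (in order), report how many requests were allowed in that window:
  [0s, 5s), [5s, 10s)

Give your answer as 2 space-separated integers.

Processing requests:
  req#1 t=4s (window 0): ALLOW
  req#2 t=4s (window 0): ALLOW
  req#3 t=5s (window 1): ALLOW
  req#4 t=5s (window 1): ALLOW
  req#5 t=6s (window 1): ALLOW
  req#6 t=6s (window 1): ALLOW
  req#7 t=6s (window 1): ALLOW
  req#8 t=8s (window 1): DENY
  req#9 t=8s (window 1): DENY
  req#10 t=8s (window 1): DENY
  req#11 t=8s (window 1): DENY
  req#12 t=8s (window 1): DENY
  req#13 t=8s (window 1): DENY
  req#14 t=8s (window 1): DENY

Allowed counts by window: 2 5

Answer: 2 5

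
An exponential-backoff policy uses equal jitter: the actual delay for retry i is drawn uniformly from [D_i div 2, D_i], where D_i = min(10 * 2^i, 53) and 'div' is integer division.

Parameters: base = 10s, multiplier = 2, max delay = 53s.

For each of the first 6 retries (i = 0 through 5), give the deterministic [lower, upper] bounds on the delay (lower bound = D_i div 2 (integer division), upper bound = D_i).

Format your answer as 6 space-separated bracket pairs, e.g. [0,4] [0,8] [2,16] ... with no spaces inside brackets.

Answer: [5,10] [10,20] [20,40] [26,53] [26,53] [26,53]

Derivation:
Computing bounds per retry:
  i=0: D_i=min(10*2^0,53)=10, bounds=[5,10]
  i=1: D_i=min(10*2^1,53)=20, bounds=[10,20]
  i=2: D_i=min(10*2^2,53)=40, bounds=[20,40]
  i=3: D_i=min(10*2^3,53)=53, bounds=[26,53]
  i=4: D_i=min(10*2^4,53)=53, bounds=[26,53]
  i=5: D_i=min(10*2^5,53)=53, bounds=[26,53]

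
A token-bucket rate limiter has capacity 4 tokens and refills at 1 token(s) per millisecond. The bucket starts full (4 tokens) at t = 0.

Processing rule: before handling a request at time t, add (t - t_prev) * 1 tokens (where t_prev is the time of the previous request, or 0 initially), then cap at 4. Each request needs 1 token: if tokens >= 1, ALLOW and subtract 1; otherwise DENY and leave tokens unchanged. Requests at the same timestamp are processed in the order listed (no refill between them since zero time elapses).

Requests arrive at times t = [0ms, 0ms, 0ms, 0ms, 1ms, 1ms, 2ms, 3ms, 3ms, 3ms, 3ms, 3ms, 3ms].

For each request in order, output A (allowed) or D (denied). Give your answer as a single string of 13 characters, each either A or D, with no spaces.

Answer: AAAAADAADDDDD

Derivation:
Simulating step by step:
  req#1 t=0ms: ALLOW
  req#2 t=0ms: ALLOW
  req#3 t=0ms: ALLOW
  req#4 t=0ms: ALLOW
  req#5 t=1ms: ALLOW
  req#6 t=1ms: DENY
  req#7 t=2ms: ALLOW
  req#8 t=3ms: ALLOW
  req#9 t=3ms: DENY
  req#10 t=3ms: DENY
  req#11 t=3ms: DENY
  req#12 t=3ms: DENY
  req#13 t=3ms: DENY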